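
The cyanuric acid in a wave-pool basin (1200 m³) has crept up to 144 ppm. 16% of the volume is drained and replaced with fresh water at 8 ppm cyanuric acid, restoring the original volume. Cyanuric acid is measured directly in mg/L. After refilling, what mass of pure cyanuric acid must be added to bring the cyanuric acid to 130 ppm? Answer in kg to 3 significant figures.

9.31 kg

Volume: 1200 m³ = 1,200,000 L.
After draining 16% and refilling: 144 × 0.84 + 8 × 0.16 = 122.24 ppm.
Deficit to target: 130 − 122.24 = 7.76 mg/L.
Mass: 7.76 mg/L × 1,200,000 L = 9312 g cyanuric acid.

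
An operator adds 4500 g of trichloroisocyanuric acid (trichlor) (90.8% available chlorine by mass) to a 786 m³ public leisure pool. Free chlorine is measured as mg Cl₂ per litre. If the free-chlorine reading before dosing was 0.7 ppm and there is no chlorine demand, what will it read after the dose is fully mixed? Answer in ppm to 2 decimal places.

5.90 ppm

Volume: 786 m³ = 786,000 L.
Available chlorine delivered: 4500 g × 0.908 = 4086 g as Cl₂.
Concentration rise: 4086 g / 786,000 L = 5.198 mg/L = 5.20 ppm.
Final FC: 0.7 + 5.20 = 5.90 ppm.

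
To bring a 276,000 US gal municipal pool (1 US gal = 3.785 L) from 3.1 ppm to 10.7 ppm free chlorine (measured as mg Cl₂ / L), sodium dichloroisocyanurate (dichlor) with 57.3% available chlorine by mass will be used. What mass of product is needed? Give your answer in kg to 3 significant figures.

13.9 kg

Volume: 276,000 US gal × 3.785 L/gal = 1,044,660 L.
Chlorine deficit: 10.7 − 3.1 = 7.6 ppm = 7.6 mg/L as Cl₂.
Cl₂ equivalent needed: 7.6 mg/L × 1,044,660 L = 7,939,000 mg = 7939 g.
Product at 57.3% available chlorine: 7939 / 0.573 = 13,860 g.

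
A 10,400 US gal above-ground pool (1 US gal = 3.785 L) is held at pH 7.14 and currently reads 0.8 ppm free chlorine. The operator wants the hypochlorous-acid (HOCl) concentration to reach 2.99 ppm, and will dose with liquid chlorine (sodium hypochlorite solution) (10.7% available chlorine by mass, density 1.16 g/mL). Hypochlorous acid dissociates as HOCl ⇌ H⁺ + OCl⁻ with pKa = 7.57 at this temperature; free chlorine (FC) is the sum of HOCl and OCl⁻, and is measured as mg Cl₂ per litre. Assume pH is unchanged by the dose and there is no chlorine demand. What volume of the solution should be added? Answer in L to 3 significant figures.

1.05 L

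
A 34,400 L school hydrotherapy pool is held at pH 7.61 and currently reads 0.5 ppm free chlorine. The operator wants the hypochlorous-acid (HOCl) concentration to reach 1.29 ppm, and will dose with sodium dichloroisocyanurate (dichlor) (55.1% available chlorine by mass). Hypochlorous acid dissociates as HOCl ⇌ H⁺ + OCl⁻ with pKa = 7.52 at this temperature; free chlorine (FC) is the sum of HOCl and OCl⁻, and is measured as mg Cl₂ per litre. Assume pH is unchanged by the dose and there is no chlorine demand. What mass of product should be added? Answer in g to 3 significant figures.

[OCl⁻]/[HOCl] = 10^(pH − pKa) = 10^(7.61 − 7.52) = 1.23; fraction as HOCl = 1/(1 + 1.23) = 0.4484.
Free chlorine required for 1.29 ppm HOCl: 1.29 / 0.4484 = 2.877 ppm.
FC to add: 2.877 − 0.5 = 2.377 mg/L as Cl₂.
Cl₂ equivalent: 2.377 mg/L × 34,400 L = 81.77 g.
Product at 55.1% available Cl: 81.77 / 0.551 = 148.4 g.

148 g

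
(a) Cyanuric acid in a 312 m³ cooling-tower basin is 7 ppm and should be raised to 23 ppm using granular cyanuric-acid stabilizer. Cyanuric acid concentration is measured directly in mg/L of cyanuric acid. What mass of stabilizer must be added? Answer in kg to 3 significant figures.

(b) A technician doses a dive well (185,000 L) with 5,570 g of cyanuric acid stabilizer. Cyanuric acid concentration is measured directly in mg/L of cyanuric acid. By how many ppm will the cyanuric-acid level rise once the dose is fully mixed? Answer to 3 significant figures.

(a) Volume: 312 m³ = 312,000 L.
(a) CYA to add: (23 − 7) = 16 mg/L × 312,000 L = 4992 g cyanuric acid.

(b) Rise: 5,570 g / 185,000 L × 1000 = 30.11 mg/L.

(a) 4.99 kg; (b) 30.1 ppm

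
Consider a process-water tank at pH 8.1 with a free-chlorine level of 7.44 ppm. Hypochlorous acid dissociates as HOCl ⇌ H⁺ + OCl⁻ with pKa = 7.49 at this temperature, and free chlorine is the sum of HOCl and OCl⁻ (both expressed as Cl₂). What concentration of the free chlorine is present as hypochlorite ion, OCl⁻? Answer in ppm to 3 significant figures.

5.97 ppm

[OCl⁻]/[HOCl] = 10^(pH − pKa) = 10^(8.1 − 7.49) = 10^0.61 = 4.074.
Fraction as HOCl = 1 / (1 + 4.074) = 0.1971.
OCl⁻ = (1 − 0.1971) × 7.44 ppm = 5.974 ppm.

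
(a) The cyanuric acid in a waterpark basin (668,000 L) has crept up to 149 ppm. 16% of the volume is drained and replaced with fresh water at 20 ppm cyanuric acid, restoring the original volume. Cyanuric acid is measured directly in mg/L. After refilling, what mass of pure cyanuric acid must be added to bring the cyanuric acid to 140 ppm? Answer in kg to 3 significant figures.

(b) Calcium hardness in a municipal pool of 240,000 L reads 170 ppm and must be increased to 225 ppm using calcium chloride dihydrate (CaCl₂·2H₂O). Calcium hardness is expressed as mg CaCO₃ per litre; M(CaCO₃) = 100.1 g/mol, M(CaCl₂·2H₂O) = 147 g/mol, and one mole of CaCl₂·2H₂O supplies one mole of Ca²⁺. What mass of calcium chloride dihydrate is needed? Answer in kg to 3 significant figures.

(a) After draining 16% and refilling: 149 × 0.84 + 20 × 0.16 = 128.36 ppm.
(a) Deficit to target: 140 − 128.36 = 11.64 mg/L.
(a) Mass: 11.64 mg/L × 668,000 L = 7776 g cyanuric acid.

(b) Hardness to add: (225 − 170) = 55 mg/L as CaCO₃ × 240,000 L = 13,200 g as CaCO₃.
(b) Moles of Ca²⁺ (1 mol Ca²⁺ ≡ 1 mol CaCO₃): 13,200 / 100.1 g/mol = 131.9 mol.
(b) Mass of CaCl₂·2H₂O: 131.9 × 147 = 19,380 g.

(a) 7.78 kg; (b) 19.4 kg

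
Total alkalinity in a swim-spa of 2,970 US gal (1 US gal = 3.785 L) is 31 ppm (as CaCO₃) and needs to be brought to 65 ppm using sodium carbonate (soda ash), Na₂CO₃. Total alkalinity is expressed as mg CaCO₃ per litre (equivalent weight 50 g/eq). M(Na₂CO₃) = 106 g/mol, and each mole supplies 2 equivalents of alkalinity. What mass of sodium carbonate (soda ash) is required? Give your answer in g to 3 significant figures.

405 g

Volume: 2,970 US gal × 3.785 L/gal = 11,241 L.
Alkalinity to add: (65 − 31) = 34 mg/L as CaCO₃ × 11,241 L = 382.2 g as CaCO₃.
Equivalents: 382.2 g ÷ 50 g/eq = 7.644 eq.
Each mole of Na₂CO₃ supplies 2 eq, so 7.644 / 2 = 3.822 mol.
Mass: 3.822 mol × 106 g/mol = 405.1 g.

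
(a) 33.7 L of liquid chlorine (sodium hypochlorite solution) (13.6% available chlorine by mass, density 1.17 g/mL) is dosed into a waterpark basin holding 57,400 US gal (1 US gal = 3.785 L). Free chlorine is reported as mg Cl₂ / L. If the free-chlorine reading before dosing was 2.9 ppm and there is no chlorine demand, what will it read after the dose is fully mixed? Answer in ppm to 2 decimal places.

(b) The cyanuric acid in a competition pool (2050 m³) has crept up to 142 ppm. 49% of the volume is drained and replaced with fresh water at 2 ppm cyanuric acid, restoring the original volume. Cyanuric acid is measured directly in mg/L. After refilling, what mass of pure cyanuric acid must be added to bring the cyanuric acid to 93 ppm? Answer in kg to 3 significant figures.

(a) 27.58 ppm; (b) 40.2 kg

(a) Volume: 57,400 US gal × 3.785 L/gal = 217,259 L.
(a) Mass of solution: 33.7 L × 1000 mL/L × 1.17 g/mL = 39,430 g.
(a) Available chlorine delivered: 39,430 g × 0.136 = 5362 g as Cl₂.
(a) Concentration rise: 5362 g / 217,259 L = 24.68 mg/L = 24.68 ppm.
(a) Final FC: 2.9 + 24.68 = 27.58 ppm.

(b) Volume: 2050 m³ = 2,050,000 L.
(b) After draining 49% and refilling: 142 × 0.51 + 2 × 0.49 = 73.4 ppm.
(b) Deficit to target: 93 − 73.4 = 19.6 mg/L.
(b) Mass: 19.6 mg/L × 2,050,000 L = 40,180 g cyanuric acid.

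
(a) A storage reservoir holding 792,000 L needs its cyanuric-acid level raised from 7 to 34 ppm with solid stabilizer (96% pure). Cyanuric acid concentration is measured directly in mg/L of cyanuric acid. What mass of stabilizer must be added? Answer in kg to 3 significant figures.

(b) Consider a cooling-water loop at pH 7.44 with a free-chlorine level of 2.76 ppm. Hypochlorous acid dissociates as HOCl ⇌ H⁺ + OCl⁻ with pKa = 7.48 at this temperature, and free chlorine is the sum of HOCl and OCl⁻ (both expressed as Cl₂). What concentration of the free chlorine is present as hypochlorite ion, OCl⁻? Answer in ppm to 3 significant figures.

(a) 22.3 kg; (b) 1.32 ppm

(a) CYA to add: (34 − 7) = 27 mg/L × 792,000 L = 21,380 g cyanuric acid.
(a) At 96% purity: 21,380 / 0.96 = 22,280 g product.

(b) [OCl⁻]/[HOCl] = 10^(pH − pKa) = 10^(7.44 − 7.48) = 10^-0.04 = 0.912.
(b) Fraction as HOCl = 1 / (1 + 0.912) = 0.523.
(b) OCl⁻ = (1 − 0.523) × 2.76 ppm = 1.316 ppm.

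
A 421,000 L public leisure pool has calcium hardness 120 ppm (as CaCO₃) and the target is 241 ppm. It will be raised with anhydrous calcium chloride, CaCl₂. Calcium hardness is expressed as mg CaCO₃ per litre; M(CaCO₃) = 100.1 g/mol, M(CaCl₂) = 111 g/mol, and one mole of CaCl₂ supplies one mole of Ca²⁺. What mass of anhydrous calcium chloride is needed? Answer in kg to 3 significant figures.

Hardness to add: (241 − 120) = 121 mg/L as CaCO₃ × 421,000 L = 50,940 g as CaCO₃.
Moles of Ca²⁺ (1 mol Ca²⁺ ≡ 1 mol CaCO₃): 50,940 / 100.1 g/mol = 508.9 mol.
Mass of CaCl₂: 508.9 × 111 = 56,490 g.

56.5 kg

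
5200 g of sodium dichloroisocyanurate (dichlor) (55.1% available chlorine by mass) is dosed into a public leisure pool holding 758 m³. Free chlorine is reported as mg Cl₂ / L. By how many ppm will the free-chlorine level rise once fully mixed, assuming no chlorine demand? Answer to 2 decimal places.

3.78 ppm

Volume: 758 m³ = 758,000 L.
Available chlorine delivered: 5200 g × 0.551 = 2865 g as Cl₂.
Concentration rise: 2865 g / 758,000 L = 3.78 mg/L = 3.78 ppm.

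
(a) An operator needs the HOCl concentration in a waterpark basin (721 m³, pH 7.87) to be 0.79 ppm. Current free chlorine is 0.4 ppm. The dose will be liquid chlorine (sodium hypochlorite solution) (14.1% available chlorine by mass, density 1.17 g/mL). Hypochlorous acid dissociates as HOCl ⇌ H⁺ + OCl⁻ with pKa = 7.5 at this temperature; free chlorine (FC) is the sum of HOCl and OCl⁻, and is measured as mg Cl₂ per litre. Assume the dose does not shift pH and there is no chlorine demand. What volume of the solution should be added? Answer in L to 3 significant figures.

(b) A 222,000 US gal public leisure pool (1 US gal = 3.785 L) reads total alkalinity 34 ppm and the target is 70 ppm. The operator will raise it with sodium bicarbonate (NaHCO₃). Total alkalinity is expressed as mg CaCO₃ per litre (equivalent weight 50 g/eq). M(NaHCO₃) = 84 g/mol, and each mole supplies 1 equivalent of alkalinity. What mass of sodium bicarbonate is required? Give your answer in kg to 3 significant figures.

(a) 9.80 L; (b) 50.8 kg

(a) Volume: 721 m³ = 721,000 L.
(a) [OCl⁻]/[HOCl] = 10^(pH − pKa) = 10^(7.87 − 7.5) = 2.344; fraction as HOCl = 1/(1 + 2.344) = 0.299.
(a) Free chlorine required for 0.79 ppm HOCl: 0.79 / 0.299 = 2.642 ppm.
(a) FC to add: 2.642 − 0.4 = 2.242 mg/L as Cl₂.
(a) Cl₂ equivalent: 2.242 mg/L × 721,000 L = 1616 g.
(a) Product at 14.1% available Cl: 1616 / 0.141 = 11,460 g.
(a) Volume: 11,460 g ÷ 1.17 g/mL = 9798 mL.

(b) Volume: 222,000 US gal × 3.785 L/gal = 840,270 L.
(b) Alkalinity to add: (70 − 34) = 36 mg/L as CaCO₃ × 840,270 L = 30,250 g as CaCO₃.
(b) Equivalents: 30,250 g ÷ 50 g/eq = 605 eq.
(b) NaHCO₃ supplies 1 eq per mole → 605 mol.
(b) Mass: 605 mol × 84 g/mol = 50,820 g.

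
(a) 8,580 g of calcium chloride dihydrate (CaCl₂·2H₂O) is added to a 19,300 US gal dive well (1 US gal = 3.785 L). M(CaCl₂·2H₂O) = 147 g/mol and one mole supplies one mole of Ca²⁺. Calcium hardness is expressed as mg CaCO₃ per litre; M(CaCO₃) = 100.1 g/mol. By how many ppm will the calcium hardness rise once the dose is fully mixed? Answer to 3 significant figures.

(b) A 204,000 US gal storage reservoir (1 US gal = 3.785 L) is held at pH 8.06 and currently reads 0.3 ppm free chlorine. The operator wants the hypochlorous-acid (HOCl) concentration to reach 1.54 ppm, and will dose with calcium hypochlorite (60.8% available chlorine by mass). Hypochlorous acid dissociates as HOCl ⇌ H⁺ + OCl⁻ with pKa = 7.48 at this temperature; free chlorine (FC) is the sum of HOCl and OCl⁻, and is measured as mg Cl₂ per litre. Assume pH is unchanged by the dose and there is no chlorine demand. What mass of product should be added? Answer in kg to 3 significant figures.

(a) 80.0 ppm; (b) 9.01 kg

(a) Volume: 19,300 US gal × 3.785 L/gal = 73,050 L.
(a) Moles of Ca²⁺: 8,580 g ÷ 147 g/mol = 58.37 mol.
(a) As CaCO₃: 58.37 mol × 100.1 g/mol = 5843 g.
(a) Rise: 5843 g / 73,050 L × 1000 = 79.98 mg/L.

(b) Volume: 204,000 US gal × 3.785 L/gal = 772,140 L.
(b) [OCl⁻]/[HOCl] = 10^(pH − pKa) = 10^(8.06 − 7.48) = 3.802; fraction as HOCl = 1/(1 + 3.802) = 0.2083.
(b) Free chlorine required for 1.54 ppm HOCl: 1.54 / 0.2083 = 7.395 ppm.
(b) FC to add: 7.395 − 0.3 = 7.095 mg/L as Cl₂.
(b) Cl₂ equivalent: 7.095 mg/L × 772,140 L = 5478 g.
(b) Product at 60.8% available Cl: 5478 / 0.608 = 9010 g.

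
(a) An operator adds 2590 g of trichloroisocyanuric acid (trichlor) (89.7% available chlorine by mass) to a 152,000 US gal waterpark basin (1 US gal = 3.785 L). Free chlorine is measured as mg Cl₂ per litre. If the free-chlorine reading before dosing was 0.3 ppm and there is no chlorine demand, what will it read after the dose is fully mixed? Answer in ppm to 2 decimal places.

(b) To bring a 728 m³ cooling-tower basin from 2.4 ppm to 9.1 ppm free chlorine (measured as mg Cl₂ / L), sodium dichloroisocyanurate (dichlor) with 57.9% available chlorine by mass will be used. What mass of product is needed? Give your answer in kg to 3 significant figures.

(a) 4.34 ppm; (b) 8.42 kg

(a) Volume: 152,000 US gal × 3.785 L/gal = 575,320 L.
(a) Available chlorine delivered: 2590 g × 0.897 = 2323 g as Cl₂.
(a) Concentration rise: 2323 g / 575,320 L = 4.038 mg/L = 4.04 ppm.
(a) Final FC: 0.3 + 4.04 = 4.34 ppm.

(b) Volume: 728 m³ = 728,000 L.
(b) Chlorine deficit: 9.1 − 2.4 = 6.7 ppm = 6.7 mg/L as Cl₂.
(b) Cl₂ equivalent needed: 6.7 mg/L × 728,000 L = 4,878,000 mg = 4878 g.
(b) Product at 57.9% available chlorine: 4878 / 0.579 = 8424 g.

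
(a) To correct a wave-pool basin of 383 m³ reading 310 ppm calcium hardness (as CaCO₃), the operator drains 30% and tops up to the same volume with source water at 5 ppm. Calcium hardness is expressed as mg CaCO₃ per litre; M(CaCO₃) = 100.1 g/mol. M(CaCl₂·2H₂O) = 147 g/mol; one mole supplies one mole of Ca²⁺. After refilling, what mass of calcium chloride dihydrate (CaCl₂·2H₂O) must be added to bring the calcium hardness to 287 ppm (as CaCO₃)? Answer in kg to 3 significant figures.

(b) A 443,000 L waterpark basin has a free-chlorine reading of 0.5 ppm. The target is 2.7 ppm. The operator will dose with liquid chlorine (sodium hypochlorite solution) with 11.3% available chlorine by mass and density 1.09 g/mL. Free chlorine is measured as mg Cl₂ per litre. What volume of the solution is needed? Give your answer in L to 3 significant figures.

(a) 38.5 kg; (b) 7.91 L

(a) Volume: 383 m³ = 383,000 L.
(a) After draining 30% and refilling: 310 × 0.70 + 5 × 0.30 = 218.5 ppm.
(a) Deficit to target: 287 − 218.5 = 68.5 mg/L.
(a) As CaCO₃: 68.5 mg/L × 383,000 L = 26,240 g; ÷ 100.1 = 262.1 mol Ca²⁺.
(a) Mass: 262.1 × 147 = 38,530 g.

(b) Chlorine deficit: 2.7 − 0.5 = 2.2 ppm = 2.2 mg/L as Cl₂.
(b) Cl₂ equivalent needed: 2.2 mg/L × 443,000 L = 974,600 mg = 974.6 g.
(b) Product at 11.3% available chlorine: 974.6 / 0.113 = 8625 g.
(b) Volume at density 1.09 g/mL: 8625 g ÷ 1.09 g/mL = 7913 mL.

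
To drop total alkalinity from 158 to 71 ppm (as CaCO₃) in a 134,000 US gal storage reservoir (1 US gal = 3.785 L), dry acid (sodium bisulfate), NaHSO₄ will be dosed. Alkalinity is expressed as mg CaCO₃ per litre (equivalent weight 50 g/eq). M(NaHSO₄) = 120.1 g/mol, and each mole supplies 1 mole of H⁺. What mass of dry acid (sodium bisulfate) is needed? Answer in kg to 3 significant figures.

106 kg

Volume: 134,000 US gal × 3.785 L/gal = 507,190 L.
Alkalinity to neutralize: (158 − 71) = 87 mg/L as CaCO₃ × 507,190 L = 44,130 g as CaCO₃.
Equivalents of H⁺ required: 44,130 ÷ 50 g/eq = 882.5 eq = 882.5 mol NaHSO₄.
Mass of NaHSO₄: 882.5 × 120.1 = 106,000 g.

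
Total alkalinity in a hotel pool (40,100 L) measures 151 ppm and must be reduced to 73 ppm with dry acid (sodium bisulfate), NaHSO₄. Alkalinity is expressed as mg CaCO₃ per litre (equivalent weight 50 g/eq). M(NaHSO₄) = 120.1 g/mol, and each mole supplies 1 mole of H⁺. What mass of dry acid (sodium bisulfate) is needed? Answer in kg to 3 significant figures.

7.51 kg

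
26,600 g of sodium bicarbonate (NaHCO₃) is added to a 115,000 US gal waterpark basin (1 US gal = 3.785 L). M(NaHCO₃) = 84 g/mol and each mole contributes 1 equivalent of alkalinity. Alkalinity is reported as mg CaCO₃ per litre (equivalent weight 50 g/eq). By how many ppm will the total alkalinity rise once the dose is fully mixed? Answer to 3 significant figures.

36.4 ppm

Volume: 115,000 US gal × 3.785 L/gal = 435,275 L.
Moles of NaHCO₃: 26,600 g ÷ 84 g/mol = 316.7 mol → 316.7 eq of alkalinity.
As CaCO₃: 316.7 eq × 50 g/eq = 15,830 g.
Rise: 15,830 g / 435,275 L × 1000 = 36.38 mg/L.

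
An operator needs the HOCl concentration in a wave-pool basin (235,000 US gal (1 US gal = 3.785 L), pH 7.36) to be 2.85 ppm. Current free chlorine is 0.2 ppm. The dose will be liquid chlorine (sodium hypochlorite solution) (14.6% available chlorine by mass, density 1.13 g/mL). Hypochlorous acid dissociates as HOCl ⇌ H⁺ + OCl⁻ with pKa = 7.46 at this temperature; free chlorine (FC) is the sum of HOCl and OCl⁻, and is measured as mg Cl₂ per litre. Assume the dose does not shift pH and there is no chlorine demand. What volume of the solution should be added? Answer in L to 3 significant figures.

Volume: 235,000 US gal × 3.785 L/gal = 889,475 L.
[OCl⁻]/[HOCl] = 10^(pH − pKa) = 10^(7.36 − 7.46) = 0.7943; fraction as HOCl = 1/(1 + 0.7943) = 0.5573.
Free chlorine required for 2.85 ppm HOCl: 2.85 / 0.5573 = 5.114 ppm.
FC to add: 5.114 − 0.2 = 4.914 mg/L as Cl₂.
Cl₂ equivalent: 4.914 mg/L × 889,475 L = 4371 g.
Product at 14.6% available Cl: 4371 / 0.146 = 29,940 g.
Volume: 29,940 g ÷ 1.13 g/mL = 26,490 mL.

26.5 L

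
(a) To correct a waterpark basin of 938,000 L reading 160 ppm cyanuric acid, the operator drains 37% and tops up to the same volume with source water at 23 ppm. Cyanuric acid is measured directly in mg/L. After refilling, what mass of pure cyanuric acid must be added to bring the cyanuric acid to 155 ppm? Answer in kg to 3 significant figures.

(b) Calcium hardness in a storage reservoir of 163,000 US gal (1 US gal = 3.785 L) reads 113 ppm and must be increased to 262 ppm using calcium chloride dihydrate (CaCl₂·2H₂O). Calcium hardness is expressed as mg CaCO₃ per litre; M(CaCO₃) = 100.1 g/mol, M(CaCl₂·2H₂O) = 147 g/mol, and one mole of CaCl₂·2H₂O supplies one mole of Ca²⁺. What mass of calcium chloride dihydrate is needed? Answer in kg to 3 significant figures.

(a) 42.9 kg; (b) 135 kg

(a) After draining 37% and refilling: 160 × 0.63 + 23 × 0.37 = 109.31 ppm.
(a) Deficit to target: 155 − 109.31 = 45.69 mg/L.
(a) Mass: 45.69 mg/L × 938,000 L = 42,860 g cyanuric acid.

(b) Volume: 163,000 US gal × 3.785 L/gal = 616,955 L.
(b) Hardness to add: (262 − 113) = 149 mg/L as CaCO₃ × 616,955 L = 91,930 g as CaCO₃.
(b) Moles of Ca²⁺ (1 mol Ca²⁺ ≡ 1 mol CaCO₃): 91,930 / 100.1 g/mol = 918.3 mol.
(b) Mass of CaCl₂·2H₂O: 918.3 × 147 = 135,000 g.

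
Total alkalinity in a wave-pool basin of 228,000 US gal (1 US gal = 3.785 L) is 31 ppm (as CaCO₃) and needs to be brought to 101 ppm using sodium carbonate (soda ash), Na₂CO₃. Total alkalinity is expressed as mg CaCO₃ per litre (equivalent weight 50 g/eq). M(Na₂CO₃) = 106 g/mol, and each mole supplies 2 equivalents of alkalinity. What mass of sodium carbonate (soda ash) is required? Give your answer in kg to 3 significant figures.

Volume: 228,000 US gal × 3.785 L/gal = 862,980 L.
Alkalinity to add: (101 − 31) = 70 mg/L as CaCO₃ × 862,980 L = 60,410 g as CaCO₃.
Equivalents: 60,410 g ÷ 50 g/eq = 1208 eq.
Each mole of Na₂CO₃ supplies 2 eq, so 1208 / 2 = 604.1 mol.
Mass: 604.1 mol × 106 g/mol = 64,030 g.

64.0 kg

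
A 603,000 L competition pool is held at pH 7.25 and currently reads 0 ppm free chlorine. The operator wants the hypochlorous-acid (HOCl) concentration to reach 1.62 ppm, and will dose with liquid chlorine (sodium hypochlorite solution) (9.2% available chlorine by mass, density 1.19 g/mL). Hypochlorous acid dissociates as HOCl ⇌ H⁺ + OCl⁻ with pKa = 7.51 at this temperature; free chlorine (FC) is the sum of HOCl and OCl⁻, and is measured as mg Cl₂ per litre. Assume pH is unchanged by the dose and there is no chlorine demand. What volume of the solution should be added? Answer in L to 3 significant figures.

[OCl⁻]/[HOCl] = 10^(pH − pKa) = 10^(7.25 − 7.51) = 0.5495; fraction as HOCl = 1/(1 + 0.5495) = 0.6454.
Free chlorine required for 1.62 ppm HOCl: 1.62 / 0.6454 = 2.51 ppm.
FC to add: 2.51 − 0 = 2.51 mg/L as Cl₂.
Cl₂ equivalent: 2.51 mg/L × 603,000 L = 1514 g.
Product at 9.2% available Cl: 1514 / 0.092 = 16,450 g.
Volume: 16,450 g ÷ 1.19 g/mL = 13,830 mL.

13.8 L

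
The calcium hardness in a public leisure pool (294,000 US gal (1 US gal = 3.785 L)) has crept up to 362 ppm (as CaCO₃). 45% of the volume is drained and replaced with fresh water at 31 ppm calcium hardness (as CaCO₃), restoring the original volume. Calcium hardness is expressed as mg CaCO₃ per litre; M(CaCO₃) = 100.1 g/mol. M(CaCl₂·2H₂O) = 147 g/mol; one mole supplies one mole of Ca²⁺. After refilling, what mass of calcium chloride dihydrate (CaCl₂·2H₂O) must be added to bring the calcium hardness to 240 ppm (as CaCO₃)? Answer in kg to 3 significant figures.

44.0 kg

Volume: 294,000 US gal × 3.785 L/gal = 1,112,790 L.
After draining 45% and refilling: 362 × 0.55 + 31 × 0.45 = 213.05 ppm.
Deficit to target: 240 − 213.05 = 26.95 mg/L.
As CaCO₃: 26.95 mg/L × 1,112,790 L = 29,990 g; ÷ 100.1 = 299.6 mol Ca²⁺.
Mass: 299.6 × 147 = 44,040 g.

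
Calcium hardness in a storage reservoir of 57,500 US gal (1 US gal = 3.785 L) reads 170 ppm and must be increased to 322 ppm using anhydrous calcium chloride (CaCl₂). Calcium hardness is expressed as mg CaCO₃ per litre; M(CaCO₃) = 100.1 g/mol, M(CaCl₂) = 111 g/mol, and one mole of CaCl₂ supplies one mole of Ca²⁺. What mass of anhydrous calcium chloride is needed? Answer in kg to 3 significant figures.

Volume: 57,500 US gal × 3.785 L/gal = 217,638 L.
Hardness to add: (322 − 170) = 152 mg/L as CaCO₃ × 217,638 L = 33,080 g as CaCO₃.
Moles of Ca²⁺ (1 mol Ca²⁺ ≡ 1 mol CaCO₃): 33,080 / 100.1 g/mol = 330.5 mol.
Mass of CaCl₂: 330.5 × 111 = 36,680 g.

36.7 kg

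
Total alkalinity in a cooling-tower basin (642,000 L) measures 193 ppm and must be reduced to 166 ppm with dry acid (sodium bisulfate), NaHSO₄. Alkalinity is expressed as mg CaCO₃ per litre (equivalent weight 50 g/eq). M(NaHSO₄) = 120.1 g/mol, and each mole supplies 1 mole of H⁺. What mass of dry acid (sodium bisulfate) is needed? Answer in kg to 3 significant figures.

Alkalinity to neutralize: (193 − 166) = 27 mg/L as CaCO₃ × 642,000 L = 17,330 g as CaCO₃.
Equivalents of H⁺ required: 17,330 ÷ 50 g/eq = 346.7 eq = 346.7 mol NaHSO₄.
Mass of NaHSO₄: 346.7 × 120.1 = 41,640 g.

41.6 kg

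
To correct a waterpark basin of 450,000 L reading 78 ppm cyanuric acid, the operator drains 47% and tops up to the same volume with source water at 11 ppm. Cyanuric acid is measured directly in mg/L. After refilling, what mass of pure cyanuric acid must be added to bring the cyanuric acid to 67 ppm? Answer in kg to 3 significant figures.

After draining 47% and refilling: 78 × 0.53 + 11 × 0.47 = 46.51 ppm.
Deficit to target: 67 − 46.51 = 20.49 mg/L.
Mass: 20.49 mg/L × 450,000 L = 9220 g cyanuric acid.

9.22 kg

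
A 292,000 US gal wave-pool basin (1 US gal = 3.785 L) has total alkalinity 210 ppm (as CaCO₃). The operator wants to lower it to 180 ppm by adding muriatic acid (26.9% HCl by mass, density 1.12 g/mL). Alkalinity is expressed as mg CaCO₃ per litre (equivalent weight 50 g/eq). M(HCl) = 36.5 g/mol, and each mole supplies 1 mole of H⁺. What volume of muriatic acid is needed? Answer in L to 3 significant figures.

Volume: 292,000 US gal × 3.785 L/gal = 1,105,220 L.
Alkalinity to neutralize: (210 − 180) = 30 mg/L as CaCO₃ × 1,105,220 L = 33,160 g as CaCO₃.
Equivalents of H⁺ required: 33,160 ÷ 50 g/eq = 663.1 eq = 663.1 mol HCl.
Mass of HCl: 663.1 × 36.5 = 24,200 g.
Mass of 26.9% solution: 24,200 / 0.269 = 89,980 g.
Volume: 89,980 g ÷ 1.12 g/mL = 80,340 mL.

80.3 L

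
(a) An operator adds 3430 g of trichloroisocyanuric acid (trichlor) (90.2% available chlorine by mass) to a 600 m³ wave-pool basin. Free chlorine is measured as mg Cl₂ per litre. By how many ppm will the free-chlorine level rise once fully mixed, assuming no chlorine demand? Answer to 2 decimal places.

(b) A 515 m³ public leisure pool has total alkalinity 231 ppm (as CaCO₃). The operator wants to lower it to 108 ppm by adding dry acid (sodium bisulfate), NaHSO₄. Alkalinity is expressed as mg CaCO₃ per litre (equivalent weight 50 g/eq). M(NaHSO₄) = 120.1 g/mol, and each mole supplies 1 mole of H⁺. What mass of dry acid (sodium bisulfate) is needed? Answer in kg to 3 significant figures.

(a) Volume: 600 m³ = 600,000 L.
(a) Available chlorine delivered: 3430 g × 0.902 = 3094 g as Cl₂.
(a) Concentration rise: 3094 g / 600,000 L = 5.156 mg/L = 5.16 ppm.

(b) Volume: 515 m³ = 515,000 L.
(b) Alkalinity to neutralize: (231 − 108) = 123 mg/L as CaCO₃ × 515,000 L = 63,340 g as CaCO₃.
(b) Equivalents of H⁺ required: 63,340 ÷ 50 g/eq = 1267 eq = 1267 mol NaHSO₄.
(b) Mass of NaHSO₄: 1267 × 120.1 = 152,200 g.

(a) 5.16 ppm; (b) 152 kg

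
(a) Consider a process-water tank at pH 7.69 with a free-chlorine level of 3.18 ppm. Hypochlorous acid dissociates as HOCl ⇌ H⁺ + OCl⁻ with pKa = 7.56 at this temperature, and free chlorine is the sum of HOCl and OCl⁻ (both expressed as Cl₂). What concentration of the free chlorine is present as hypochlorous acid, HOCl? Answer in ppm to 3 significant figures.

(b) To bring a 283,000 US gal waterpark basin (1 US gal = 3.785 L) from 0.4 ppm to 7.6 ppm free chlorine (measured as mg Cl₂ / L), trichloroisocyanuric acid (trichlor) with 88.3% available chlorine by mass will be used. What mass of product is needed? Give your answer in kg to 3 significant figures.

(a) 1.35 ppm; (b) 8.73 kg

(a) [OCl⁻]/[HOCl] = 10^(pH − pKa) = 10^(7.69 − 7.56) = 10^0.13 = 1.349.
(a) Fraction as HOCl = 1 / (1 + 1.349) = 0.4257.
(a) HOCl = 0.4257 × 3.18 ppm = 1.354 ppm.

(b) Volume: 283,000 US gal × 3.785 L/gal = 1,071,155 L.
(b) Chlorine deficit: 7.6 − 0.4 = 7.2 ppm = 7.2 mg/L as Cl₂.
(b) Cl₂ equivalent needed: 7.2 mg/L × 1,071,155 L = 7,712,000 mg = 7712 g.
(b) Product at 88.3% available chlorine: 7712 / 0.883 = 8734 g.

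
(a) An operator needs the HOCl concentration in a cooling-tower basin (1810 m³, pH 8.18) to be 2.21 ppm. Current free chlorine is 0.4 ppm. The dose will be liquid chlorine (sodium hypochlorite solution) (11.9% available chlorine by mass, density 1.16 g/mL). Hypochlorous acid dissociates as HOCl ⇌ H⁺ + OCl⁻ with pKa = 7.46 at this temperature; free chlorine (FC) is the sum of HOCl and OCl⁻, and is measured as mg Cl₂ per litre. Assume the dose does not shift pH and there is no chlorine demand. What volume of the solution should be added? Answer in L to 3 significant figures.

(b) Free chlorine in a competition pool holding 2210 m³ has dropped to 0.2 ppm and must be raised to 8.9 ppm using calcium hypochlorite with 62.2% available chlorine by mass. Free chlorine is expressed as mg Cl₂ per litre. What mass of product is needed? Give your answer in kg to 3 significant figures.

(a) Volume: 1810 m³ = 1,810,000 L.
(a) [OCl⁻]/[HOCl] = 10^(pH − pKa) = 10^(8.18 − 7.46) = 5.248; fraction as HOCl = 1/(1 + 5.248) = 0.16.
(a) Free chlorine required for 2.21 ppm HOCl: 2.21 / 0.16 = 13.81 ppm.
(a) FC to add: 13.81 − 0.4 = 13.41 mg/L as Cl₂.
(a) Cl₂ equivalent: 13.41 mg/L × 1,810,000 L = 24,270 g.
(a) Product at 11.9% available Cl: 24,270 / 0.119 = 203,900 g.
(a) Volume: 203,900 g ÷ 1.16 g/mL = 175,800 mL.

(b) Volume: 2210 m³ = 2,210,000 L.
(b) Chlorine deficit: 8.9 − 0.2 = 8.7 ppm = 8.7 mg/L as Cl₂.
(b) Cl₂ equivalent needed: 8.7 mg/L × 2,210,000 L = 19,230,000 mg = 19,230 g.
(b) Product at 62.2% available chlorine: 19,230 / 0.622 = 30,910 g.

(a) 176 L; (b) 30.9 kg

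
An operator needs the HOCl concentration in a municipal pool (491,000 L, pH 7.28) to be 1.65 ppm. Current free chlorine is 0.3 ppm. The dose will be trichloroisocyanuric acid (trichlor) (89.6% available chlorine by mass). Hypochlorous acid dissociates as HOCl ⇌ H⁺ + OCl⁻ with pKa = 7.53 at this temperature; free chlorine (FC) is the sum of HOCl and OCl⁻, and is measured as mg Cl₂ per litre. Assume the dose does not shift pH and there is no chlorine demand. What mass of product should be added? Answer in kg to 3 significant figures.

1.25 kg

[OCl⁻]/[HOCl] = 10^(pH − pKa) = 10^(7.28 − 7.53) = 0.5623; fraction as HOCl = 1/(1 + 0.5623) = 0.6401.
Free chlorine required for 1.65 ppm HOCl: 1.65 / 0.6401 = 2.578 ppm.
FC to add: 2.578 − 0.3 = 2.278 mg/L as Cl₂.
Cl₂ equivalent: 2.278 mg/L × 491,000 L = 1118 g.
Product at 89.6% available Cl: 1118 / 0.896 = 1248 g.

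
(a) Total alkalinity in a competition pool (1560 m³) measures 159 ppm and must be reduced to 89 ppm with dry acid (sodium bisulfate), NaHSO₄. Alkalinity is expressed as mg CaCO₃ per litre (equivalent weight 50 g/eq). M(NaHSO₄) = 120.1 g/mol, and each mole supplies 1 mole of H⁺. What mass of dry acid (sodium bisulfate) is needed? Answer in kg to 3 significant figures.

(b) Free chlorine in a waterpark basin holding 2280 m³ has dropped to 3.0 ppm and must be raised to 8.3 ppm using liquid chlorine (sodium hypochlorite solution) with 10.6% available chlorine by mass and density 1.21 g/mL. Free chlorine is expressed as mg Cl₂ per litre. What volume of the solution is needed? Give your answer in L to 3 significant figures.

(a) 262 kg; (b) 94.2 L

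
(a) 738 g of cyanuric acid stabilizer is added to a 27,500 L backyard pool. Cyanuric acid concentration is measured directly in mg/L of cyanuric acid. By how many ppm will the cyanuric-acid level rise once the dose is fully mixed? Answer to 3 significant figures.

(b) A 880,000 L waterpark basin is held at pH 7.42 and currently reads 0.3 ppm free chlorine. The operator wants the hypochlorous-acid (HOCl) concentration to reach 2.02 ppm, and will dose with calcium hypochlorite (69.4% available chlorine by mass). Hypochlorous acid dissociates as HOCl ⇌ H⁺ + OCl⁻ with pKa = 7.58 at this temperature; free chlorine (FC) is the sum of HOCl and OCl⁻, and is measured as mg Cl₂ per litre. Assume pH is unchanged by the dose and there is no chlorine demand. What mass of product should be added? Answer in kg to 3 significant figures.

(a) 26.8 ppm; (b) 3.95 kg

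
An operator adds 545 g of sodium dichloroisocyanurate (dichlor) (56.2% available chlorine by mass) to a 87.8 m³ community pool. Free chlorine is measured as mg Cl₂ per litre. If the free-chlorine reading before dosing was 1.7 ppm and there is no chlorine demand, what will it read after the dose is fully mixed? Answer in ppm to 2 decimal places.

Volume: 87.8 m³ = 87,800 L.
Available chlorine delivered: 545 g × 0.562 = 306.3 g as Cl₂.
Concentration rise: 306.3 g / 87,800 L = 3.488 mg/L = 3.49 ppm.
Final FC: 1.7 + 3.49 = 5.19 ppm.

5.19 ppm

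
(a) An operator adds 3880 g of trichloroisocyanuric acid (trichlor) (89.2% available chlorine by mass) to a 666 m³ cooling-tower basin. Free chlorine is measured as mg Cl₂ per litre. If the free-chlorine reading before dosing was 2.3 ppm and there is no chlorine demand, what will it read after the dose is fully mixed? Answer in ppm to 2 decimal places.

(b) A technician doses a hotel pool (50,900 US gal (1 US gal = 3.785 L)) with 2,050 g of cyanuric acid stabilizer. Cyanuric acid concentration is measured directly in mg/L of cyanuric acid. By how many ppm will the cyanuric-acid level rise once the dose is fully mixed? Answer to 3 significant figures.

(a) 7.50 ppm; (b) 10.6 ppm

(a) Volume: 666 m³ = 666,000 L.
(a) Available chlorine delivered: 3880 g × 0.892 = 3461 g as Cl₂.
(a) Concentration rise: 3461 g / 666,000 L = 5.197 mg/L = 5.20 ppm.
(a) Final FC: 2.3 + 5.20 = 7.50 ppm.

(b) Volume: 50,900 US gal × 3.785 L/gal = 192,656 L.
(b) Rise: 2,050 g / 192,656 L × 1000 = 10.64 mg/L.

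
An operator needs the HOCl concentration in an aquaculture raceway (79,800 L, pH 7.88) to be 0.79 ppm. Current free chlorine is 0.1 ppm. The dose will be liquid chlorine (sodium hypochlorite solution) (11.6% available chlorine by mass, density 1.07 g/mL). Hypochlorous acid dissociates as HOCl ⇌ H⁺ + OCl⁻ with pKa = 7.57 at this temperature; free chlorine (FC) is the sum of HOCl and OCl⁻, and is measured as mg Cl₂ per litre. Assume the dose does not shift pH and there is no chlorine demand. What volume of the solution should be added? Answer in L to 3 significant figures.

1.48 L

[OCl⁻]/[HOCl] = 10^(pH − pKa) = 10^(7.88 − 7.57) = 2.042; fraction as HOCl = 1/(1 + 2.042) = 0.3288.
Free chlorine required for 0.79 ppm HOCl: 0.79 / 0.3288 = 2.403 ppm.
FC to add: 2.403 − 0.1 = 2.303 mg/L as Cl₂.
Cl₂ equivalent: 2.303 mg/L × 79,800 L = 183.8 g.
Product at 11.6% available Cl: 183.8 / 0.116 = 1584 g.
Volume: 1584 g ÷ 1.07 g/mL = 1481 mL.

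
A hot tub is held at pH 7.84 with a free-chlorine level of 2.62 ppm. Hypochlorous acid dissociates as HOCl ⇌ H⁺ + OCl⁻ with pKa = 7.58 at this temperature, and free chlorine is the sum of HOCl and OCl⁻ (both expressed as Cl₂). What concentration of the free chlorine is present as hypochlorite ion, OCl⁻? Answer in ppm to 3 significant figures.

[OCl⁻]/[HOCl] = 10^(pH − pKa) = 10^(7.84 − 7.58) = 10^0.26 = 1.82.
Fraction as HOCl = 1 / (1 + 1.82) = 0.3546.
OCl⁻ = (1 − 0.3546) × 2.62 ppm = 1.691 ppm.

1.69 ppm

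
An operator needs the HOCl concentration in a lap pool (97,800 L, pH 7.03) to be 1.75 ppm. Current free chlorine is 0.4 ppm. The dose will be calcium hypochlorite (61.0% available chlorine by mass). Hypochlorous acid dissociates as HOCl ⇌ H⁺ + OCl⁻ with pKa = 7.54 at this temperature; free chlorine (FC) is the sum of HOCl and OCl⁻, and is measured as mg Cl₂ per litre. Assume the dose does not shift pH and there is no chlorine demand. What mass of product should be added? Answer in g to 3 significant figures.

[OCl⁻]/[HOCl] = 10^(pH − pKa) = 10^(7.03 − 7.54) = 0.309; fraction as HOCl = 1/(1 + 0.309) = 0.7639.
Free chlorine required for 1.75 ppm HOCl: 1.75 / 0.7639 = 2.291 ppm.
FC to add: 2.291 − 0.4 = 1.891 mg/L as Cl₂.
Cl₂ equivalent: 1.891 mg/L × 97,800 L = 184.9 g.
Product at 61.0% available Cl: 184.9 / 0.61 = 303.1 g.

303 g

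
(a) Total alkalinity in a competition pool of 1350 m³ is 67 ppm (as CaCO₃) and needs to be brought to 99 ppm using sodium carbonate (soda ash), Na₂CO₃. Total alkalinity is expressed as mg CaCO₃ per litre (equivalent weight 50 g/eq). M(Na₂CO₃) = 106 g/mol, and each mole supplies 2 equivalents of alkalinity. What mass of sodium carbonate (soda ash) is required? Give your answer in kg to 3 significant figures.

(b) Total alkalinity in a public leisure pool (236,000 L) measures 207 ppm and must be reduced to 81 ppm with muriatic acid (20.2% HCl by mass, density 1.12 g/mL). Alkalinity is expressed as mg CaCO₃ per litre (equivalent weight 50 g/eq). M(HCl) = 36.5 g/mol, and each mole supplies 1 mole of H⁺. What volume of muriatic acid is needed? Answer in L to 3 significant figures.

(a) Volume: 1350 m³ = 1,350,000 L.
(a) Alkalinity to add: (99 − 67) = 32 mg/L as CaCO₃ × 1,350,000 L = 43,200 g as CaCO₃.
(a) Equivalents: 43,200 g ÷ 50 g/eq = 864 eq.
(a) Each mole of Na₂CO₃ supplies 2 eq, so 864 / 2 = 432 mol.
(a) Mass: 432 mol × 106 g/mol = 45,790 g.

(b) Alkalinity to neutralize: (207 − 81) = 126 mg/L as CaCO₃ × 236,000 L = 29,740 g as CaCO₃.
(b) Equivalents of H⁺ required: 29,740 ÷ 50 g/eq = 594.7 eq = 594.7 mol HCl.
(b) Mass of HCl: 594.7 × 36.5 = 21,710 g.
(b) Mass of 20.2% solution: 21,710 / 0.202 = 107,500 g.
(b) Volume: 107,500 g ÷ 1.12 g/mL = 95,950 mL.

(a) 45.8 kg; (b) 95.9 L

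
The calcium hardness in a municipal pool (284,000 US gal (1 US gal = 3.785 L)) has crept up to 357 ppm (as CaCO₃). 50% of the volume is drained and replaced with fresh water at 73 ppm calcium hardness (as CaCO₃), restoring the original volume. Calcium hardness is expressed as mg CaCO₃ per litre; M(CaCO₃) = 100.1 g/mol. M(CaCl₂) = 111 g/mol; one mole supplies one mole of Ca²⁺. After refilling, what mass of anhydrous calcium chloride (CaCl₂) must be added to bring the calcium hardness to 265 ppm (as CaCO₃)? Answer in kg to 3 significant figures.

Volume: 284,000 US gal × 3.785 L/gal = 1,074,940 L.
After draining 50% and refilling: 357 × 0.50 + 73 × 0.50 = 215 ppm.
Deficit to target: 265 − 215 = 50 mg/L.
As CaCO₃: 50 mg/L × 1,074,940 L = 53,750 g; ÷ 100.1 = 536.9 mol Ca²⁺.
Mass: 536.9 × 111 = 59,600 g.

59.6 kg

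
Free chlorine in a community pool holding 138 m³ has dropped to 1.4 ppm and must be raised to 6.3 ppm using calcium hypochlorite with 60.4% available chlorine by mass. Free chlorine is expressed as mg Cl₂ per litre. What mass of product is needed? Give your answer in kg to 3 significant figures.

1.12 kg

Volume: 138 m³ = 138,000 L.
Chlorine deficit: 6.3 − 1.4 = 4.9 ppm = 4.9 mg/L as Cl₂.
Cl₂ equivalent needed: 4.9 mg/L × 138,000 L = 676,200 mg = 676.2 g.
Product at 60.4% available chlorine: 676.2 / 0.604 = 1120 g.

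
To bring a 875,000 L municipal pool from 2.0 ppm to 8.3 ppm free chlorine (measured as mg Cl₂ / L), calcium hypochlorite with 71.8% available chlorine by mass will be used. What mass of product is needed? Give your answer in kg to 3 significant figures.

7.68 kg

Chlorine deficit: 8.3 − 2.0 = 6.3 ppm = 6.3 mg/L as Cl₂.
Cl₂ equivalent needed: 6.3 mg/L × 875,000 L = 5,512,000 mg = 5512 g.
Product at 71.8% available chlorine: 5512 / 0.718 = 7678 g.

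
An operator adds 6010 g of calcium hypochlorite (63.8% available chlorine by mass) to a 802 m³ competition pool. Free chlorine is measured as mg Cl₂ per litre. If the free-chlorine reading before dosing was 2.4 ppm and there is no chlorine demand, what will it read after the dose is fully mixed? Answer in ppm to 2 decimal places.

Volume: 802 m³ = 802,000 L.
Available chlorine delivered: 6010 g × 0.638 = 3834 g as Cl₂.
Concentration rise: 3834 g / 802,000 L = 4.781 mg/L = 4.78 ppm.
Final FC: 2.4 + 4.78 = 7.18 ppm.

7.18 ppm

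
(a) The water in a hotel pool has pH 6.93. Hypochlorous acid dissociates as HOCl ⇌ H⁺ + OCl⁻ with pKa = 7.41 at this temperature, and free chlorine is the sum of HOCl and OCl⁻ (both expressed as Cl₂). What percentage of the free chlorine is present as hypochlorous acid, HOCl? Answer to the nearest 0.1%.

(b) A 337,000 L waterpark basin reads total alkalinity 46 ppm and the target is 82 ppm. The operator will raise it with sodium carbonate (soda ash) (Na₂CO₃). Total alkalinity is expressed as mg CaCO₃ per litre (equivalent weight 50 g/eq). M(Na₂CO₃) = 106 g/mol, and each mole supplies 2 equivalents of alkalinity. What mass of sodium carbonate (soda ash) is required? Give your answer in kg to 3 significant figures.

(a) 75.1%; (b) 12.9 kg

(a) [OCl⁻]/[HOCl] = 10^(pH − pKa) = 10^(6.93 − 7.41) = 10^-0.48 = 0.3311.
(a) Fraction as HOCl = 1 / (1 + 0.3311) = 0.7512.

(b) Alkalinity to add: (82 − 46) = 36 mg/L as CaCO₃ × 337,000 L = 12,130 g as CaCO₃.
(b) Equivalents: 12,130 g ÷ 50 g/eq = 242.6 eq.
(b) Each mole of Na₂CO₃ supplies 2 eq, so 242.6 / 2 = 121.3 mol.
(b) Mass: 121.3 mol × 106 g/mol = 12,860 g.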